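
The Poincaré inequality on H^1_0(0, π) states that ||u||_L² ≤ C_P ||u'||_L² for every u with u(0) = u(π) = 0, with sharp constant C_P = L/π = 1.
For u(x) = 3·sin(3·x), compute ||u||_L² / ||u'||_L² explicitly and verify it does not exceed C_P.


||u||_L² / ||u'||_L² = 1/3 < C_P = 1.

u(x) = 3·sin(3·x), so u'(x) = 9*cos(3*x).
Writing u(x) = A·sin(kπx/L) with A = 3 and k = 3, use ∫_0^L sin²(kπx/L) dx = L/2 and ∫_0^L cos²(kπx/L) dx = L/2.
u² = 9·sin²(3·x) and (u')² = 81·cos²(3·x), and each of sin², cos² integrates to L/2 = π/2 over (0, π).
∫_0^π u² dx = 9*π/2, so ||u||_L² = 3*sqrt(2)*sqrt(π)/2.
∫_0^π (u')² dx = 81*π/2, so ||u'||_L² = 9*sqrt(2)*sqrt(π)/2.
Ratio ||u||_L² / ||u'||_L² = 1/3.
Sharp Poincaré constant on H^1_0(0, π) is C_P = L/π = 1, achieved by sin(x).
This is the k = 3 harmonic; the ratio L/(kπ) is strictly less than C_P = L/π, consistent with the sharp inequality ||u||_L² ≤ C_P ||u'||_L².


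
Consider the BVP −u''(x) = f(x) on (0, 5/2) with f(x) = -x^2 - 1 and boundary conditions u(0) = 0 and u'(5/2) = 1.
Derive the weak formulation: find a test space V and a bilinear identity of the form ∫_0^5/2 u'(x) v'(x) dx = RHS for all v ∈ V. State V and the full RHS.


V = {v ∈ H^1(0, 5/2) : v(0) = 0} (test functions vanish at x = 0 where u is specified); weak form: ∫_0^5/2 u'v' dx = ∫_0^5/2 (-x^2 - 1) v dx + v(5/2) for all v ∈ V.

Multiply both sides by a test function v and integrate from 0 to 5/2:
  ∫_0^5/2 −u''(x) v(x) dx = ∫_0^5/2 f(x) v(x) dx.
Integrate the LHS by parts once:
  ∫_0^5/2 −u'' v dx = −[u'(x) v(x)]_0^5/2 + ∫_0^5/2 u'(x) v'(x) dx.
Thus ∫_0^5/2 u'(x) v'(x) dx = ∫_0^5/2 f(x) v(x) dx + [u'(x) v(x)]_0^5/2.
Choose V so that boundary terms are either known or forced to vanish.
Mixed BC: u(0) = 0 (Dirichlet) and u'(5/2) = 1 (Neumann). Define V = {v ∈ H^1(0, 5/2) : v(0) = 0}. Then [u' v]_0^5/2 = u'(5/2)·v(5/2) − u'(0)·0 = v(5/2).
Weak formulation: find u (satisfying any essential BC) such that ∫_0^5/2 u'(x) v'(x) dx = ∫_0^5/2 f v dx + v(5/2) for all v ∈ V (Dirichlet at 0 absorbed into V; Neumann datum at x = 5/2 contributes the boundary term).
Substituting f(x) = -x^2 - 1, the right-hand side is ∫_0^5/2 (-x^2 - 1) v dx + v(5/2).


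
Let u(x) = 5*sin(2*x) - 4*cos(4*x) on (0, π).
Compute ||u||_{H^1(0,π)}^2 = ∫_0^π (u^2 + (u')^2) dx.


||u||_{H^1(0,π)}^2 = 397*π/2

u'(x) = 16*sin(4*x) + 10*cos(2*x).
Expand u² and (u')² and integrate term by term on (0, π), using: for integers n ≥ 1, ∫_0^π sin²(nx) dx = ∫_0^π cos²(nx) dx = π/2; for n ≠ n', ∫_0^π sin(nx)sin(n'x) dx = ∫_0^π cos(nx)cos(n'x) dx = 0; and by product-to-sum, ∫_0^π sin(nx)cos(n'x) dx = ½∫_0^π [sin((n+n')x) + sin((n−n')x)] dx, which is 0 when n+n' is even and 2n/(n²−n'²) when n+n' is odd (it need not vanish on (0, π)).
  u² squared terms: (-4)²·∫cos(4x)² dx = 16·π/2 = 8*π;  (5)²·∫sin(2x)² dx = 25·π/2 = 25*π/2.
  u² cross terms: 2·(-4)·(5)·∫cos(4x)·sin(2x) dx = -40·(0) = 0.
  So ∫_0^π u² dx = 8*π + 25*π/2 + 0 = 41*π/2.
  (u')² squared terms: (10)²·∫cos(2x)² dx = 100·π/2 = 50*π;  (16)²·∫sin(4x)² dx = 256·π/2 = 128*π.
  (u')² cross terms: 2·(10)·(16)·∫cos(2x)·sin(4x) dx = 320·(0) = 0.
  So ∫_0^π (u')² dx = 50*π + 128*π + 0 = 178*π.
||u||_{H^1}^2 = (41*π/2) + (178*π) = 397*π/2.


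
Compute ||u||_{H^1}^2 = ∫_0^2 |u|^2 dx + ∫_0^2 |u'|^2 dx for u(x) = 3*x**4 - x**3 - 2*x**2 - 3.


||u||_{H^1}^2 = 23894/15

The H^1 norm (squared) on an interval (0, L) is
  ||u||_{H^1}^2 = ∫_0^L u(x)^2 dx + ∫_0^L u'(x)^2 dx.
Compute u'(x) = 12*x**3 - 3*x**2 - 4*x.
Then u(x)^2 = 9*x**8 - 6*x**7 - 11*x**6 + 4*x**5 - 14*x**4 + 6*x**3 + 12*x**2 + 9 and u'(x)^2 = 144*x**6 - 72*x**5 - 87*x**4 + 24*x**3 + 16*x**2.
Integrate each monomial from 0 to 2 using ∫_0^2 c·x^n dx = c·2^(n+1)/(n+1):
  ∫_0^2 u(x)^2 dx = ∫_0^2 (9*x^8 - 6*x^7 - 11*x^6 + 4*x^5 - 14*x^4 + 6*x^3 + 12*x^2 + 9) dx. Term by term:
    ∫_0^2 9*x^8 dx = 512;  ∫_0^2 -6*x^7 dx = -192;  ∫_0^2 -11*x^6 dx = -1408/7;
    ∫_0^2 4*x^5 dx = 128/3;  ∫_0^2 -14*x^4 dx = -448/5;  ∫_0^2 6*x^3 dx = 24;
    ∫_0^2 12*x^2 dx = 32;  ∫_0^2 9 dx = 18.
  Sum: 512 − 192 − 1408/7 + 128/3 − 448/5 + 24 + 32 + 18 = 15322/105.
  ∫_0^2 u'(x)^2 dx = ∫_0^2 (144*x^6 - 72*x^5 - 87*x^4 + 24*x^3 + 16*x^2) dx. Term by term:
    ∫_0^2 144*x^6 dx = 18432/7;  ∫_0^2 -72*x^5 dx = -768;  ∫_0^2 -87*x^4 dx = -2784/5;
    ∫_0^2 24*x^3 dx = 96;  ∫_0^2 16*x^2 dx = 128/3.
  Sum: 18432/7 − 768 − 2784/5 + 96 + 128/3 = 151936/105.
Adding: ||u||_{H^1}^2 = 15322/105 + 151936/105 = 23894/15.


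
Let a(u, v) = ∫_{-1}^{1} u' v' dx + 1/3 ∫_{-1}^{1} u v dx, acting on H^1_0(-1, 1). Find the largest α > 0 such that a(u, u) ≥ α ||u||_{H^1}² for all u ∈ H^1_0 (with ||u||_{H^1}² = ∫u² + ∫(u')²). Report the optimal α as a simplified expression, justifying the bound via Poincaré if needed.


α = (4/3 + π^2)/(4 + π^2)

Coercivity of a(·,·) on H^1_0(-1, 1) means a(u, u) ≥ α ||u||_{H^1}² for every u ∈ H^1_0.
The interval has length L = 2, and Poincaré/coercivity depend only on L. Here a(u, u) = ∫(u')² + (1/3)·∫u².
Here 0 < c = 1/3 < 1. The condition a(u,u) ≥ α||u||_{H^1}² reads (1−α)∫(u')² ≥ (α−c)∫u². Any admissible α is ≤ 1 (rapidly oscillating u have ∫u²/∫(u')² → 0), and α = 1 would force 0 ≥ (1−c)∫u², impossible since c < 1; so 1−α > 0. By the sharp Poincaré inequality on H^1_0 of an interval of length L, ∫(u')² ≥ (π/L)²∫u² with equality for the first sine mode sin(π(x−x₀)/L) (x₀ the left endpoint), so the inequality holds for all u iff (1−α)(π/L)² ≥ α − c, i.e. α ≤ ((π/L)² + c)/((π/L)² + 1) = (1 + c(L/π)²)/(1 + (L/π)²). With (π/L)² = π^2/4 and c = 1/3, the largest admissible constant is α = ((π/L)² + c)/((π/L)² + 1).
Simplifying, α = (4/3 + π^2)/(4 + π^2).


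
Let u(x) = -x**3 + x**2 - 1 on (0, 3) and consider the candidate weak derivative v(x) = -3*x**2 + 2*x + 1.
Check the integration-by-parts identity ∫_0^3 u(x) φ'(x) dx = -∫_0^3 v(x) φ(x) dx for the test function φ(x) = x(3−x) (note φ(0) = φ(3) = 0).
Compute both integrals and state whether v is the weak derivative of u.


LHS = 459/20, RHS = 369/20. No, v is not the weak derivative of u.

u(x) = -x**3 + x**2 - 1, classical derivative u'(x) = -3*x**2 + 2*x.
φ(x) = x(3−x), so φ'(x) = 3 - 2*x.
Note φ(0) = φ(3) = 0, so the boundary term u·φ vanishes.
LHS = ∫_0^3 u(x) φ'(x) dx = ∫_0^3 (2*x^4 - 5*x^3 + 3*x^2 + 2*x - 3) dx. Term by term:
  ∫_0^3 2*x^4 dx = 486/5;  ∫_0^3 -5*x^3 dx = -405/4;  ∫_0^3 3*x^2 dx = 27;
  ∫_0^3 2*x dx = 9;  ∫_0^3 -3 dx = -9.
Sum: 486/5 − 405/4 + 27 + 9 − 9 = 459/20.
So LHS = 459/20.
∫_0^3 v(x) φ(x) dx = ∫_0^3 (3*x^4 - 11*x^3 + 5*x^2 + 3*x) dx. Term by term:
  ∫_0^3 3*x^4 dx = 729/5;  ∫_0^3 -11*x^3 dx = -891/4;  ∫_0^3 5*x^2 dx = 45;
  ∫_0^3 3*x dx = 27/2.
Sum: 729/5 − 891/4 + 45 + 27/2 = -369/20.
So RHS = -∫_0^3 v(x) φ(x) dx = 369/20.
LHS − RHS = 9/2 ≠ 0, so the identity fails.
(For a valid weak derivative the identity must hold for EVERY test function, in particular this one. The failure shows v is NOT the weak derivative of u.)
Correct weak derivative would be u'(x) = -3*x**2 + 2*x.


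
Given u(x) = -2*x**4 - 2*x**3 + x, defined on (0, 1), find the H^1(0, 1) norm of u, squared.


||u||_{H^1}^2 = 8261/315

The H^1 norm (squared) on an interval (0, L) is
  ||u||_{H^1}^2 = ∫_0^L u(x)^2 dx + ∫_0^L u'(x)^2 dx.
Compute u'(x) = -8*x**3 - 6*x**2 + 1.
Then u(x)^2 = 4*x**8 + 8*x**7 + 4*x**6 - 4*x**5 - 4*x**4 + x**2 and u'(x)^2 = 64*x**6 + 96*x**5 + 36*x**4 - 16*x**3 - 12*x**2 + 1.
Integrate each monomial from 0 to 1 using ∫_0^1 c·x^n dx = c·1^(n+1)/(n+1):
  ∫_0^1 u(x)^2 dx = ∫_0^1 (4*x^8 + 8*x^7 + 4*x^6 - 4*x^5 - 4*x^4 + x^2) dx. Term by term:
    ∫_0^1 4*x^8 dx = 4/9;  ∫_0^1 8*x^7 dx = 1;  ∫_0^1 4*x^6 dx = 4/7;
    ∫_0^1 -4*x^5 dx = -2/3;  ∫_0^1 -4*x^4 dx = -4/5;  ∫_0^1 x^2 dx = 1/3.
  Sum: 4/9 + 1 + 4/7 − 2/3 − 4/5 + 1/3 = 278/315.
  ∫_0^1 u'(x)^2 dx = ∫_0^1 (64*x^6 + 96*x^5 + 36*x^4 - 16*x^3 - 12*x^2 + 1) dx. Term by term:
    ∫_0^1 64*x^6 dx = 64/7;  ∫_0^1 96*x^5 dx = 16;  ∫_0^1 36*x^4 dx = 36/5;
    ∫_0^1 -16*x^3 dx = -4;  ∫_0^1 -12*x^2 dx = -4;  ∫_0^1 1 dx = 1.
  Sum: 64/7 + 16 + 36/5 − 4 − 4 + 1 = 887/35.
Adding: ||u||_{H^1}^2 = 278/315 + 887/35 = 8261/315.


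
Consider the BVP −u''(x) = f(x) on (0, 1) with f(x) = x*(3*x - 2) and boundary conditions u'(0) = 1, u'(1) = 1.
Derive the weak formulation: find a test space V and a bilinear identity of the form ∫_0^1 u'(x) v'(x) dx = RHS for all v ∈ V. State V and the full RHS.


V = H^1(0, 1) (v unrestricted at boundary; u is determined up to an additive constant); weak form: ∫_0^1 u'v' dx = ∫_0^1 (x*(3*x - 2)) v dx + v(1) − v(0) for all v ∈ V.

Multiply both sides by a test function v and integrate from 0 to 1:
  ∫_0^1 −u''(x) v(x) dx = ∫_0^1 f(x) v(x) dx.
Integrate the LHS by parts once:
  ∫_0^1 −u'' v dx = −[u'(x) v(x)]_0^1 + ∫_0^1 u'(x) v'(x) dx.
Thus ∫_0^1 u'(x) v'(x) dx = ∫_0^1 f(x) v(x) dx + [u'(x) v(x)]_0^1.
Choose V so that boundary terms are either known or forced to vanish.
u has inhomogeneous Neumann u'(0) = 1, u'(1) = 1. [u' v]_0^1 = (1)·v(1) − (1)·v(0) = v(1) − v(0). Take V = H^1(0, 1); boundary term becomes part of RHS.
Weak formulation: find u (satisfying any essential BC) such that ∫_0^1 u'(x) v'(x) dx = ∫_0^1 f v dx + v(1) − v(0) for all v ∈ V (Neumann data are natural BCs: they enter the RHS as boundary terms).
Substituting f(x) = x*(3*x - 2), the right-hand side is ∫_0^1 (x*(3*x - 2)) v dx + v(1) − v(0).
Compatibility check (pure Neumann): taking v ≡ 1 ∈ V gives 0 = ∫_0^1 f dx + (1) − (1), i.e. ∫_0^1 f dx must equal u'(0) − u'(1) = 0. Indeed ∫_0^1 (x*(3*x - 2)) dx = 0, so the data are compatible. The solution is then unique only up to an additive constant (fix it e.g. by requiring ∫_0^1 u dx = 0).


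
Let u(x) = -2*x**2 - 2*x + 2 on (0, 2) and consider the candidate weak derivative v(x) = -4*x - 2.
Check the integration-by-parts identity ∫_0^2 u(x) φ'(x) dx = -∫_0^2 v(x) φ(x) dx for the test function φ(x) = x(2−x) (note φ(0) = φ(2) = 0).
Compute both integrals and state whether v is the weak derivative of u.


LHS = 8, RHS = 8. Yes, v = u' weakly.

u(x) = -2*x**2 - 2*x + 2, classical derivative u'(x) = -4*x - 2.
φ(x) = x(2−x), so φ'(x) = 2 - 2*x.
Note φ(0) = φ(2) = 0, so the boundary term u·φ vanishes.
LHS = ∫_0^2 u(x) φ'(x) dx = ∫_0^2 (4*x^3 - 8*x + 4) dx. Term by term:
  ∫_0^2 4*x^3 dx = 16;  ∫_0^2 -8*x dx = -16;  ∫_0^2 4 dx = 8.
Sum: 16 − 16 + 8 = 8.
So LHS = 8.
∫_0^2 v(x) φ(x) dx = ∫_0^2 (4*x^3 - 6*x^2 - 4*x) dx. Term by term:
  ∫_0^2 4*x^3 dx = 16;  ∫_0^2 -6*x^2 dx = -16;  ∫_0^2 -4*x dx = -8.
Sum: 16 − 16 − 8 = -8.
So RHS = -∫_0^2 v(x) φ(x) dx = 8.
LHS = RHS, so the identity holds for this test φ.
Moreover u is smooth here and v(x) = u'(x) = -4*x - 2 pointwise, so the identity holds for every test function. Hence v is the weak derivative of u.


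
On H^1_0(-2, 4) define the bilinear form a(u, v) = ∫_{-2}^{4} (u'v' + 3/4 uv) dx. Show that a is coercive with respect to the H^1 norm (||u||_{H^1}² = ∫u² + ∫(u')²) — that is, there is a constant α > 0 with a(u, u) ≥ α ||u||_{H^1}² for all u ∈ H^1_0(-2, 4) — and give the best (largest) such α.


α = (π^2 + 27)/(π^2 + 36)

Coercivity of a(·,·) on H^1_0(-2, 4) means a(u, u) ≥ α ||u||_{H^1}² for every u ∈ H^1_0.
The interval has length L = 6, and Poincaré/coercivity depend only on L. Here a(u, u) = ∫(u')² + (3/4)·∫u².
Here 0 < c = 3/4 < 1. The condition a(u,u) ≥ α||u||_{H^1}² reads (1−α)∫(u')² ≥ (α−c)∫u². Any admissible α is ≤ 1 (rapidly oscillating u have ∫u²/∫(u')² → 0), and α = 1 would force 0 ≥ (1−c)∫u², impossible since c < 1; so 1−α > 0. By the sharp Poincaré inequality on H^1_0 of an interval of length L, ∫(u')² ≥ (π/L)²∫u² with equality for the first sine mode sin(π(x−x₀)/L) (x₀ the left endpoint), so the inequality holds for all u iff (1−α)(π/L)² ≥ α − c, i.e. α ≤ ((π/L)² + c)/((π/L)² + 1) = (1 + c(L/π)²)/(1 + (L/π)²). With (π/L)² = π^2/36 and c = 3/4, the largest admissible constant is α = ((π/L)² + c)/((π/L)² + 1).
Simplifying, α = (π^2 + 27)/(π^2 + 36).


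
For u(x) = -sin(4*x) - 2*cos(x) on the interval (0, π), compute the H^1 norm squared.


||u||_{H^1(0,π)}^2 = 64/15 + 25*π/2

u'(x) = 2*sin(x) - 4*cos(4*x).
Expand u² and (u')² and integrate term by term on (0, π), using: for integers n ≥ 1, ∫_0^π sin²(nx) dx = ∫_0^π cos²(nx) dx = π/2; for n ≠ n', ∫_0^π sin(nx)sin(n'x) dx = ∫_0^π cos(nx)cos(n'x) dx = 0; and by product-to-sum, ∫_0^π sin(nx)cos(n'x) dx = ½∫_0^π [sin((n+n')x) + sin((n−n')x)] dx, which is 0 when n+n' is even and 2n/(n²−n'²) when n+n' is odd (it need not vanish on (0, π)).
  u² squared terms: (-1)²·∫sin(4x)² dx = 1·π/2 = π/2;  (-2)²·∫cos(x)² dx = 4·π/2 = 2*π.
  u² cross terms: 2·(-1)·(-2)·∫sin(4x)·cos(x) dx = 4·(8/15) = 32/15.
  So ∫_0^π u² dx = π/2 + 2*π + 32/15 = 32/15 + 5*π/2.
  (u')² squared terms: (-4)²·∫cos(4x)² dx = 16·π/2 = 8*π;  (2)²·∫sin(x)² dx = 4·π/2 = 2*π.
  (u')² cross terms: 2·(-4)·(2)·∫cos(4x)·sin(x) dx = -16·(-2/15) = 32/15.
  So ∫_0^π (u')² dx = 8*π + 2*π + 32/15 = 32/15 + 10*π.
||u||_{H^1}^2 = (32/15 + 5*π/2) + (32/15 + 10*π) = 64/15 + 25*π/2.


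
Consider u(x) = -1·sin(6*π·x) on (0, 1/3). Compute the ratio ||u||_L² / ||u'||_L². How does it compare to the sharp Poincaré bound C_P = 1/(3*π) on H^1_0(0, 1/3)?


||u||_L² / ||u'||_L² = 1/(6*π) < C_P = 1/(3*π).

u(x) = -1·sin(6*π·x), so u'(x) = -6*π*cos(6*π*x).
Writing u(x) = A·sin(kπx/L) with A = -1 and k = 2, use ∫_0^L sin²(kπx/L) dx = L/2 and ∫_0^L cos²(kπx/L) dx = L/2.
u² = 1·sin²(6*π·x) and (u')² = 36*π^2·cos²(6*π·x), and each of sin², cos² integrates to L/2 = 1/6 over (0, 1/3).
∫_0^1/3 u² dx = 1/6, so ||u||_L² = sqrt(6)/6.
∫_0^1/3 (u')² dx = 6*π^2, so ||u'||_L² = sqrt(6)*π.
Ratio ||u||_L² / ||u'||_L² = 1/(6*π).
Sharp Poincaré constant on H^1_0(0, 1/3) is C_P = L/π = 1/(3*π), achieved by sin(3*π·x).
This is the k = 2 harmonic; the ratio L/(kπ) is strictly less than C_P = L/π, consistent with the sharp inequality ||u||_L² ≤ C_P ||u'||_L².


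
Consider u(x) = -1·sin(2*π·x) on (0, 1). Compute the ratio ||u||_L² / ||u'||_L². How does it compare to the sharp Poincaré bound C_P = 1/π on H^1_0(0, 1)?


||u||_L² / ||u'||_L² = 1/(2*π) < C_P = 1/π.

u(x) = -1·sin(2*π·x), so u'(x) = -2*π*cos(2*π*x).
Writing u(x) = A·sin(kπx/L) with A = -1 and k = 2, use ∫_0^L sin²(kπx/L) dx = L/2 and ∫_0^L cos²(kπx/L) dx = L/2.
u² = 1·sin²(2*π·x) and (u')² = 4*π^2·cos²(2*π·x), and each of sin², cos² integrates to L/2 = 1/2 over (0, 1).
∫_0^1 u² dx = 1/2, so ||u||_L² = sqrt(2)/2.
∫_0^1 (u')² dx = 2*π^2, so ||u'||_L² = sqrt(2)*π.
Ratio ||u||_L² / ||u'||_L² = 1/(2*π).
Sharp Poincaré constant on H^1_0(0, 1) is C_P = L/π = 1/π, achieved by sin(π·x).
This is the k = 2 harmonic; the ratio L/(kπ) is strictly less than C_P = L/π, consistent with the sharp inequality ||u||_L² ≤ C_P ||u'||_L².


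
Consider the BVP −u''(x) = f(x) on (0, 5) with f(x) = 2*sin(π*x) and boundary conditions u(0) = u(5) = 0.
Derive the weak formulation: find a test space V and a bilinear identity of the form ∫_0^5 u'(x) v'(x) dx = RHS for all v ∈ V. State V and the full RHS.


V = H^1_0(0, 5) (so v(0) = v(5) = 0); weak form: ∫_0^5 u'v' dx = ∫_0^5 (2*sin(π*x)) v dx for all v ∈ V.

Multiply both sides by a test function v and integrate from 0 to 5:
  ∫_0^5 −u''(x) v(x) dx = ∫_0^5 f(x) v(x) dx.
Integrate the LHS by parts once:
  ∫_0^5 −u'' v dx = −[u'(x) v(x)]_0^5 + ∫_0^5 u'(x) v'(x) dx.
Thus ∫_0^5 u'(x) v'(x) dx = ∫_0^5 f(x) v(x) dx + [u'(x) v(x)]_0^5.
Choose V so that boundary terms are either known or forced to vanish.
u is Dirichlet: u(0) = u(5) = 0. Let V = H^1_0(0, 5); then v(0) = v(5) = 0, and [u' v]_0^5 = 0.
Weak formulation: find u (satisfying any essential BC) such that ∫_0^5 u'(x) v'(x) dx = ∫_0^5 f v dx for all v ∈ V.
Substituting f(x) = 2*sin(π*x), the right-hand side is ∫_0^5 (2*sin(π*x)) v dx.


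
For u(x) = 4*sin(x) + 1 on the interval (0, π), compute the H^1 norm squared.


||u||_{H^1(0,π)}^2 = 16 + 17*π

u'(x) = 4*cos(x).
Expand u² and (u')² and integrate term by term on (0, π), using: for integers n ≥ 1, ∫_0^π sin²(nx) dx = ∫_0^π cos²(nx) dx = π/2; for n ≠ n', ∫_0^π sin(nx)sin(n'x) dx = ∫_0^π cos(nx)cos(n'x) dx = 0; and by product-to-sum, ∫_0^π sin(nx)cos(n'x) dx = ½∫_0^π [sin((n+n')x) + sin((n−n')x)] dx, which is 0 when n+n' is even and 2n/(n²−n'²) when n+n' is odd (it need not vanish on (0, π)). For the constant mode: ∫_0^π 1 dx = π, ∫_0^π cos(nx) dx = 0, ∫_0^π sin(nx) dx = (1−(−1)^n)/n.
  u² squared terms: (1)²·∫1 dx = 1·π = π;  (4)²·∫sin(x)² dx = 16·π/2 = 8*π.
  u² cross terms: 2·(1)·(4)·∫1·sin(x) dx = 8·(2) = 16.
  So ∫_0^π u² dx = π + 8*π + 16 = 16 + 9*π.
  (u')² squared terms: (4)²·∫cos(x)² dx = 16·π/2 = 8*π.
  So ∫_0^π (u')² dx = 8*π.
||u||_{H^1}^2 = (16 + 9*π) + (8*π) = 16 + 17*π.


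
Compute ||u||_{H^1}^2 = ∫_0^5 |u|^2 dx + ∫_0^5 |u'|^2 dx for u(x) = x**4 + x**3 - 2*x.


||u||_{H^1}^2 = 140312915/252

The H^1 norm (squared) on an interval (0, L) is
  ||u||_{H^1}^2 = ∫_0^L u(x)^2 dx + ∫_0^L u'(x)^2 dx.
Compute u'(x) = 4*x**3 + 3*x**2 - 2.
Then u(x)^2 = x**8 + 2*x**7 + x**6 - 4*x**5 - 4*x**4 + 4*x**2 and u'(x)^2 = 16*x**6 + 24*x**5 + 9*x**4 - 16*x**3 - 12*x**2 + 4.
Integrate each monomial from 0 to 5 using ∫_0^5 c·x^n dx = c·5^(n+1)/(n+1):
  ∫_0^5 u(x)^2 dx = ∫_0^5 (x^8 + 2*x^7 + x^6 - 4*x^5 - 4*x^4 + 4*x^2) dx. Term by term:
    ∫_0^5 x^8 dx = 1953125/9;  ∫_0^5 2*x^7 dx = 390625/4;  ∫_0^5 x^6 dx = 78125/7;
    ∫_0^5 -4*x^5 dx = -31250/3;  ∫_0^5 -4*x^4 dx = -2500;  ∫_0^5 4*x^2 dx = 500/3.
  Sum: 1953125/9 + 390625/4 + 78125/7 − 31250/3 − 2500 + 500/3 = 78896375/252.
  ∫_0^5 u'(x)^2 dx = ∫_0^5 (16*x^6 + 24*x^5 + 9*x^4 - 16*x^3 - 12*x^2 + 4) dx. Term by term:
    ∫_0^5 16*x^6 dx = 1250000/7;  ∫_0^5 24*x^5 dx = 62500;  ∫_0^5 9*x^4 dx = 5625;
    ∫_0^5 -16*x^3 dx = -2500;  ∫_0^5 -12*x^2 dx = -500;  ∫_0^5 4 dx = 20.
  Sum: 1250000/7 + 62500 + 5625 − 2500 − 500 + 20 = 1706015/7.
Adding: ||u||_{H^1}^2 = 78896375/252 + 1706015/7 = 140312915/252.


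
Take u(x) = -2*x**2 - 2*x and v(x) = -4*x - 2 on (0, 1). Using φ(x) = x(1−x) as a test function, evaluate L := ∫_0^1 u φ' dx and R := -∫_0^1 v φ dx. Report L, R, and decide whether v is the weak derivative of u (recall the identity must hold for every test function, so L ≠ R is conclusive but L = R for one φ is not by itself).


LHS = 2/3, RHS = 2/3. Yes, v = u' weakly.

u(x) = -2*x**2 - 2*x, classical derivative u'(x) = -4*x - 2.
φ(x) = x(1−x), so φ'(x) = 1 - 2*x.
Note φ(0) = φ(1) = 0, so the boundary term u·φ vanishes.
LHS = ∫_0^1 u(x) φ'(x) dx = ∫_0^1 (4*x^3 + 2*x^2 - 2*x) dx. Term by term:
  ∫_0^1 4*x^3 dx = 1;  ∫_0^1 2*x^2 dx = 2/3;  ∫_0^1 -2*x dx = -1.
Sum: 1 + 2/3 − 1 = 2/3.
So LHS = 2/3.
∫_0^1 v(x) φ(x) dx = ∫_0^1 (4*x^3 - 2*x^2 - 2*x) dx. Term by term:
  ∫_0^1 4*x^3 dx = 1;  ∫_0^1 -2*x^2 dx = -2/3;  ∫_0^1 -2*x dx = -1.
Sum: 1 − 2/3 − 1 = -2/3.
So RHS = -∫_0^1 v(x) φ(x) dx = 2/3.
LHS = RHS, so the identity holds for this test φ.
Moreover u is smooth here and v(x) = u'(x) = -4*x - 2 pointwise, so the identity holds for every test function. Hence v is the weak derivative of u.


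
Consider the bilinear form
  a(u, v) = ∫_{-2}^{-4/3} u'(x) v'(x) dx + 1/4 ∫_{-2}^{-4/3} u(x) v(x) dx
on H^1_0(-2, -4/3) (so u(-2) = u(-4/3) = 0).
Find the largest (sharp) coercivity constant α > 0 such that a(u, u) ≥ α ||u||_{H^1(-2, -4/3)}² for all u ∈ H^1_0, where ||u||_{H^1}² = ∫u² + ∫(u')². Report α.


α = (1 + 9*π^2)/(4 + 9*π^2)

Coercivity of a(·,·) on H^1_0(-2, -4/3) means a(u, u) ≥ α ||u||_{H^1}² for every u ∈ H^1_0.
The interval has length L = 2/3, and Poincaré/coercivity depend only on L. Here a(u, u) = ∫(u')² + (1/4)·∫u².
Here 0 < c = 1/4 < 1. The condition a(u,u) ≥ α||u||_{H^1}² reads (1−α)∫(u')² ≥ (α−c)∫u². Any admissible α is ≤ 1 (rapidly oscillating u have ∫u²/∫(u')² → 0), and α = 1 would force 0 ≥ (1−c)∫u², impossible since c < 1; so 1−α > 0. By the sharp Poincaré inequality on H^1_0 of an interval of length L, ∫(u')² ≥ (π/L)²∫u² with equality for the first sine mode sin(π(x−x₀)/L) (x₀ the left endpoint), so the inequality holds for all u iff (1−α)(π/L)² ≥ α − c, i.e. α ≤ ((π/L)² + c)/((π/L)² + 1) = (1 + c(L/π)²)/(1 + (L/π)²). With (π/L)² = 9*π^2/4 and c = 1/4, the largest admissible constant is α = ((π/L)² + c)/((π/L)² + 1).
Simplifying, α = (1 + 9*π^2)/(4 + 9*π^2).


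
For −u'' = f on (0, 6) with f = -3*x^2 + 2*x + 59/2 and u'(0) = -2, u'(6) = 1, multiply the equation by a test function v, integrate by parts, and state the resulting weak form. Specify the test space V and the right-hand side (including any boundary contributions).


V = H^1(0, 6) (v unrestricted at boundary; u is determined up to an additive constant); weak form: ∫_0^6 u'v' dx = ∫_0^6 (-3*x^2 + 2*x + 59/2) v dx + v(6) + 2·v(0) for all v ∈ V.

Multiply both sides by a test function v and integrate from 0 to 6:
  ∫_0^6 −u''(x) v(x) dx = ∫_0^6 f(x) v(x) dx.
Integrate the LHS by parts once:
  ∫_0^6 −u'' v dx = −[u'(x) v(x)]_0^6 + ∫_0^6 u'(x) v'(x) dx.
Thus ∫_0^6 u'(x) v'(x) dx = ∫_0^6 f(x) v(x) dx + [u'(x) v(x)]_0^6.
Choose V so that boundary terms are either known or forced to vanish.
u has inhomogeneous Neumann u'(0) = -2, u'(6) = 1. [u' v]_0^6 = (1)·v(6) − (-2)·v(0) = v(6) + 2·v(0). Take V = H^1(0, 6); boundary term becomes part of RHS.
Weak formulation: find u (satisfying any essential BC) such that ∫_0^6 u'(x) v'(x) dx = ∫_0^6 f v dx + v(6) + 2·v(0) for all v ∈ V (Neumann data are natural BCs: they enter the RHS as boundary terms).
Substituting f(x) = -3*x^2 + 2*x + 59/2, the right-hand side is ∫_0^6 (-3*x^2 + 2*x + 59/2) v dx + v(6) + 2·v(0).
Compatibility check (pure Neumann): taking v ≡ 1 ∈ V gives 0 = ∫_0^6 f dx + (1) − (-2), i.e. ∫_0^6 f dx must equal u'(0) − u'(6) = -3. Indeed ∫_0^6 (-3*x^2 + 2*x + 59/2) dx = -3, so the data are compatible. The solution is then unique only up to an additive constant (fix it e.g. by requiring ∫_0^6 u dx = 0).


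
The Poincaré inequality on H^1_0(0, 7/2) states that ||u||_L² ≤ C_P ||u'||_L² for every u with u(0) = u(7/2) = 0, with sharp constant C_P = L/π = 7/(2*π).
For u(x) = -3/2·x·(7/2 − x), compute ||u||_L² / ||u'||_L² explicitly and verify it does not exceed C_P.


||u||_L² / ||u'||_L² = 7*sqrt(10)/20 < C_P = 7/(2*π).

u(x) = -3/2·x·(7/2 − x), so u'(x) = 3*x - 21/4.
u(x) = -3/2·x·(7/2 − x) vanishes at x = 0 and x = 7/2, so u ∈ H^1_0(0, 7/2). Differentiate via the product rule and integrate the resulting polynomials term by term.
  ∫_0^7/2 u² dx = ∫_0^7/2 (9*x^4/4 - 63*x^3/4 + 441*x^2/16) dx. Term by term:
    ∫_0^7/2 9*x^4/4 dx = 151263/640;  ∫_0^7/2 -63*x^3/4 dx = -151263/256;  ∫_0^7/2 441*x^2/16 dx = 50421/128.
  Sum: 151263/640 − 151263/256 + 50421/128 = 50421/1280.
  ∫_0^7/2 (u')² dx = ∫_0^7/2 (9*x^2 - 63*x/2 + 441/16) dx. Term by term:
    ∫_0^7/2 9*x^2 dx = 1029/8;  ∫_0^7/2 -63*x/2 dx = -3087/16;  ∫_0^7/2 441/16 dx = 3087/32.
  Sum: 1029/8 − 3087/16 + 3087/32 = 1029/32.
∫_0^7/2 u² dx = 50421/1280, so ||u||_L² = 49*sqrt(105)/80.
∫_0^7/2 (u')² dx = 1029/32, so ||u'||_L² = 7*sqrt(42)/8.
Ratio ||u||_L² / ||u'||_L² = 7*sqrt(10)/20.
Sharp Poincaré constant on H^1_0(0, 7/2) is C_P = L/π = 7/(2*π), achieved by sin(2*π/7·x).
A polynomial bump cannot attain the sharp Poincaré constant (only the first sine eigenfunction does), so the ratio is strictly less than C_P, consistent with ||u||_L² ≤ C_P ||u'||_L².


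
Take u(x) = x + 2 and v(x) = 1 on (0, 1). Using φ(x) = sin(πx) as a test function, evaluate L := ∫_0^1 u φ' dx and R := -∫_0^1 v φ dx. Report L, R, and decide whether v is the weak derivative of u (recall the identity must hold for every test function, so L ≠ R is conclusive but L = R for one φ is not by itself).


LHS = -2/π, RHS = -2/π. Yes, v = u' weakly.

u(x) = x + 2, classical derivative u'(x) = 1.
φ(x) = sin(πx), so φ'(x) = π*cos(π*x).
Note φ(0) = φ(1) = 0, so the boundary term u·φ vanishes.
LHS = ∫_0^1 u(x) φ'(x) dx = ∫_0^1 (π*x*cos(π*x) + 2*π*cos(π*x)) dx. Term by term:
  ∫_0^1 2*π*cos(π*x) dx = 0;  ∫_0^1 π*x*cos(π*x) dx = -2/π.
Sum: 0 − 2/π = -2/π.
So LHS = -2/π.
∫_0^1 v(x) φ(x) dx = ∫_0^1 (sin(π*x)) dx. Term by term:
  ∫_0^1 sin(π*x) dx = 2/π.
So RHS = -∫_0^1 v(x) φ(x) dx = -2/π.
LHS = RHS, so the identity holds for this test φ.
Moreover u is smooth here and v(x) = u'(x) = 1 pointwise, so the identity holds for every test function. Hence v is the weak derivative of u.


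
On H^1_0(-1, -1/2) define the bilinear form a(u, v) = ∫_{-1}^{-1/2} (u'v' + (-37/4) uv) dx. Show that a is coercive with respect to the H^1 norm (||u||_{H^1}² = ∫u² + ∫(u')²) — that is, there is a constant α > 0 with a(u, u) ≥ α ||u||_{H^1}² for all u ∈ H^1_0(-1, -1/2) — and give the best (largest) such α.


α = (-37 + 16*π^2)/(4*(1 + 4*π^2))

Coercivity of a(·,·) on H^1_0(-1, -1/2) means a(u, u) ≥ α ||u||_{H^1}² for every u ∈ H^1_0.
The interval has length L = 1/2, and Poincaré/coercivity depend only on L. Here a(u, u) = ∫(u')² + (-37/4)·∫u².
Here c = -37/4 < 0 with |c| < (π/L)² = 4*π^2, so coercivity still holds. The condition a(u,u) ≥ α||u||_{H^1}² reads (1−α)∫(u')² ≥ (α−c)∫u². Any admissible α is ≤ 1 (rapidly oscillating u have ∫u²/∫(u')² → 0), and α = 1 would force 0 ≥ (1−c)∫u², impossible since c < 1; so 1−α > 0. By the sharp Poincaré inequality on H^1_0 of an interval of length L, ∫(u')² ≥ (π/L)²∫u² with equality for the first sine mode sin(π(x−x₀)/L) (x₀ the left endpoint), so the inequality holds for all u iff (1−α)(π/L)² ≥ α − c, i.e. α ≤ ((π/L)² + c)/((π/L)² + 1) = (1 + c(L/π)²)/(1 + (L/π)²). (Direct route, valid since c ≤ 0: Poincaré gives c∫u² ≥ c(L/π)²∫(u')², so a(u,u) ≥ (1 + c(L/π)²)∫(u')², while ||u||_{H^1}² ≤ (1 + (L/π)²)∫(u')²; dividing yields the same α.) With (π/L)² = 4*π^2 and c = -37/4, the largest admissible constant is α = ((π/L)² + c)/((π/L)² + 1).
Simplifying, α = (-37 + 16*π^2)/(4*(1 + 4*π^2)).


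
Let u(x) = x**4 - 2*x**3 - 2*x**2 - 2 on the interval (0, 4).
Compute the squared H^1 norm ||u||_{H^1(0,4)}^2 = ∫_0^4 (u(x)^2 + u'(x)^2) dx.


||u||_{H^1}^2 = 3601328/315

The H^1 norm (squared) on an interval (0, L) is
  ||u||_{H^1}^2 = ∫_0^L u(x)^2 dx + ∫_0^L u'(x)^2 dx.
Compute u'(x) = 4*x**3 - 6*x**2 - 4*x.
Then u(x)^2 = x**8 - 4*x**7 + 8*x**5 + 8*x**3 + 8*x**2 + 4 and u'(x)^2 = 16*x**6 - 48*x**5 + 4*x**4 + 48*x**3 + 16*x**2.
Integrate each monomial from 0 to 4 using ∫_0^4 c·x^n dx = c·4^(n+1)/(n+1):
  ∫_0^4 u(x)^2 dx = ∫_0^4 (x^8 - 4*x^7 + 8*x^5 + 8*x^3 + 8*x^2 + 4) dx. Term by term:
    ∫_0^4 x^8 dx = 262144/9;  ∫_0^4 -4*x^7 dx = -32768;  ∫_0^4 8*x^5 dx = 16384/3;
    ∫_0^4 8*x^3 dx = 512;  ∫_0^4 8*x^2 dx = 512/3;  ∫_0^4 4 dx = 16.
  Sum: 262144/9 − 32768 + 16384/3 + 512 + 512/3 + 16 = 22672/9.
  ∫_0^4 u'(x)^2 dx = ∫_0^4 (16*x^6 - 48*x^5 + 4*x^4 + 48*x^3 + 16*x^2) dx. Term by term:
    ∫_0^4 16*x^6 dx = 262144/7;  ∫_0^4 -48*x^5 dx = -32768;  ∫_0^4 4*x^4 dx = 4096/5;
    ∫_0^4 48*x^3 dx = 3072;  ∫_0^4 16*x^2 dx = 1024/3.
  Sum: 262144/7 − 32768 + 4096/5 + 3072 + 1024/3 = 935936/105.
Adding: ||u||_{H^1}^2 = 22672/9 + 935936/105 = 3601328/315.


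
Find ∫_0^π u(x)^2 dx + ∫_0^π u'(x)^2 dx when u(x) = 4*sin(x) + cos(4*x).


||u||_{H^1(0,π)}^2 = -272/15 + 49*π/2

u'(x) = -4*sin(4*x) + 4*cos(x).
Expand u² and (u')² and integrate term by term on (0, π), using: for integers n ≥ 1, ∫_0^π sin²(nx) dx = ∫_0^π cos²(nx) dx = π/2; for n ≠ n', ∫_0^π sin(nx)sin(n'x) dx = ∫_0^π cos(nx)cos(n'x) dx = 0; and by product-to-sum, ∫_0^π sin(nx)cos(n'x) dx = ½∫_0^π [sin((n+n')x) + sin((n−n')x)] dx, which is 0 when n+n' is even and 2n/(n²−n'²) when n+n' is odd (it need not vanish on (0, π)).
  u² squared terms: (4)²·∫sin(x)² dx = 16·π/2 = 8*π;  (1)²·∫cos(4x)² dx = 1·π/2 = π/2.
  u² cross terms: 2·(4)·(1)·∫sin(x)·cos(4x) dx = 8·(-2/15) = -16/15.
  So ∫_0^π u² dx = 8*π + π/2 − 16/15 = -16/15 + 17*π/2.
  (u')² squared terms: (-4)²·∫sin(4x)² dx = 16·π/2 = 8*π;  (4)²·∫cos(x)² dx = 16·π/2 = 8*π.
  (u')² cross terms: 2·(-4)·(4)·∫sin(4x)·cos(x) dx = -32·(8/15) = -256/15.
  So ∫_0^π (u')² dx = 8*π + 8*π − 256/15 = -256/15 + 16*π.
||u||_{H^1}^2 = (-16/15 + 17*π/2) + (-256/15 + 16*π) = -272/15 + 49*π/2.


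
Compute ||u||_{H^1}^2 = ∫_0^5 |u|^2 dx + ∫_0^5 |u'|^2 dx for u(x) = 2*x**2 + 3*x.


||u||_{H^1}^2 = 17285/3

The H^1 norm (squared) on an interval (0, L) is
  ||u||_{H^1}^2 = ∫_0^L u(x)^2 dx + ∫_0^L u'(x)^2 dx.
Compute u'(x) = 4*x + 3.
Then u(x)^2 = 4*x**4 + 12*x**3 + 9*x**2 and u'(x)^2 = 16*x**2 + 24*x + 9.
Integrate each monomial from 0 to 5 using ∫_0^5 c·x^n dx = c·5^(n+1)/(n+1):
  ∫_0^5 u(x)^2 dx = ∫_0^5 (4*x^4 + 12*x^3 + 9*x^2) dx. Term by term:
    ∫_0^5 4*x^4 dx = 2500;  ∫_0^5 12*x^3 dx = 1875;  ∫_0^5 9*x^2 dx = 375.
  Sum: 2500 + 1875 + 375 = 4750.
  ∫_0^5 u'(x)^2 dx = ∫_0^5 (16*x^2 + 24*x + 9) dx. Term by term:
    ∫_0^5 16*x^2 dx = 2000/3;  ∫_0^5 24*x dx = 300;  ∫_0^5 9 dx = 45.
  Sum: 2000/3 + 300 + 45 = 3035/3.
Adding: ||u||_{H^1}^2 = 4750 + 3035/3 = 17285/3.


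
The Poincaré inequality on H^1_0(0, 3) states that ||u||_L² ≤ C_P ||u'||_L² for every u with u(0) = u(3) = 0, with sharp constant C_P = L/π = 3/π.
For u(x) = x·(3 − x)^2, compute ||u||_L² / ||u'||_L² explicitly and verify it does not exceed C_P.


||u||_L² / ||u'||_L² = 3*sqrt(14)/14 < C_P = 3/π.

u(x) = x·(3 − x)^2, so u'(x) = 3*(x - 3)*(x - 1).
u(x) = x·(3 − x)^2 vanishes at x = 0 and x = 3, so u ∈ H^1_0(0, 3). Differentiate via the product rule and integrate the resulting polynomials term by term.
  ∫_0^3 u² dx = ∫_0^3 (x^6 - 12*x^5 + 54*x^4 - 108*x^3 + 81*x^2) dx. Term by term:
    ∫_0^3 x^6 dx = 2187/7;  ∫_0^3 -12*x^5 dx = -1458;  ∫_0^3 54*x^4 dx = 13122/5;
    ∫_0^3 -108*x^3 dx = -2187;  ∫_0^3 81*x^2 dx = 729.
  Sum: 2187/7 − 1458 + 13122/5 − 2187 + 729 = 729/35.
  ∫_0^3 (u')² dx = ∫_0^3 (9*x^4 - 72*x^3 + 198*x^2 - 216*x + 81) dx. Term by term:
    ∫_0^3 9*x^4 dx = 2187/5;  ∫_0^3 -72*x^3 dx = -1458;  ∫_0^3 198*x^2 dx = 1782;
    ∫_0^3 -216*x dx = -972;  ∫_0^3 81 dx = 243.
  Sum: 2187/5 − 1458 + 1782 − 972 + 243 = 162/5.
∫_0^3 u² dx = 729/35, so ||u||_L² = 27*sqrt(35)/35.
∫_0^3 (u')² dx = 162/5, so ||u'||_L² = 9*sqrt(10)/5.
Ratio ||u||_L² / ||u'||_L² = 3*sqrt(14)/14.
Sharp Poincaré constant on H^1_0(0, 3) is C_P = L/π = 3/π, achieved by sin(π/3·x).
A polynomial bump cannot attain the sharp Poincaré constant (only the first sine eigenfunction does), so the ratio is strictly less than C_P, consistent with ||u||_L² ≤ C_P ||u'||_L².


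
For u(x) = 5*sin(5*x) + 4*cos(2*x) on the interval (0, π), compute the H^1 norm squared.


||u||_{H^1(0,π)}^2 = 2000/21 + 365*π

u'(x) = -8*sin(2*x) + 25*cos(5*x).
Expand u² and (u')² and integrate term by term on (0, π), using: for integers n ≥ 1, ∫_0^π sin²(nx) dx = ∫_0^π cos²(nx) dx = π/2; for n ≠ n', ∫_0^π sin(nx)sin(n'x) dx = ∫_0^π cos(nx)cos(n'x) dx = 0; and by product-to-sum, ∫_0^π sin(nx)cos(n'x) dx = ½∫_0^π [sin((n+n')x) + sin((n−n')x)] dx, which is 0 when n+n' is even and 2n/(n²−n'²) when n+n' is odd (it need not vanish on (0, π)).
  u² squared terms: (4)²·∫cos(2x)² dx = 16·π/2 = 8*π;  (5)²·∫sin(5x)² dx = 25·π/2 = 25*π/2.
  u² cross terms: 2·(4)·(5)·∫cos(2x)·sin(5x) dx = 40·(10/21) = 400/21.
  So ∫_0^π u² dx = 8*π + 25*π/2 + 400/21 = 400/21 + 41*π/2.
  (u')² squared terms: (-8)²·∫sin(2x)² dx = 64·π/2 = 32*π;  (25)²·∫cos(5x)² dx = 625·π/2 = 625*π/2.
  (u')² cross terms: 2·(-8)·(25)·∫sin(2x)·cos(5x) dx = -400·(-4/21) = 1600/21.
  So ∫_0^π (u')² dx = 32*π + 625*π/2 + 1600/21 = 1600/21 + 689*π/2.
||u||_{H^1}^2 = (400/21 + 41*π/2) + (1600/21 + 689*π/2) = 2000/21 + 365*π.


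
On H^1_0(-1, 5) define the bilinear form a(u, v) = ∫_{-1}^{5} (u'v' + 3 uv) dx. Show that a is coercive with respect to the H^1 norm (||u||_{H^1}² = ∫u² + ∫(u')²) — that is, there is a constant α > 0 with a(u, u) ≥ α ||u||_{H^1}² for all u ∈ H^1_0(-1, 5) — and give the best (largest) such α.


α = 1

Coercivity of a(·,·) on H^1_0(-1, 5) means a(u, u) ≥ α ||u||_{H^1}² for every u ∈ H^1_0.
The interval has length L = 6, and Poincaré/coercivity depend only on L. Here a(u, u) = ∫(u')² + (3)·∫u².
Here c = 3 ≥ 1, so a(u,u) = ∫(u')² + c∫u² ≥ ∫(u')² + ∫u² = ||u||_{H^1}², i.e. α = 1 works. No larger α is possible: a(u,u) ≥ α||u||_{H^1}² means (1−α)∫(u')² ≥ (α−c)∫u², and for the modes u_n = sin(nπ(x−x₀)/L) (x₀ the left endpoint) one has ∫u_n²/∫(u_n')² = (L/(nπ))² → 0, so a(u_n,u_n)/||u_n||_{H^1}² → 1. Hence the optimal constant is α = 1.
Therefore α = 1.


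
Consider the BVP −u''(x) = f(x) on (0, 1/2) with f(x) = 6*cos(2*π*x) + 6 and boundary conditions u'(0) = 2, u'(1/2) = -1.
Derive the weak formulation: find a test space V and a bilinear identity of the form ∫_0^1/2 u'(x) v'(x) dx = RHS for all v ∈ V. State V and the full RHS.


V = H^1(0, 1/2) (v unrestricted at boundary; u is determined up to an additive constant); weak form: ∫_0^1/2 u'v' dx = ∫_0^1/2 (6*cos(2*π*x) + 6) v dx − v(1/2) − 2·v(0) for all v ∈ V.

Multiply both sides by a test function v and integrate from 0 to 1/2:
  ∫_0^1/2 −u''(x) v(x) dx = ∫_0^1/2 f(x) v(x) dx.
Integrate the LHS by parts once:
  ∫_0^1/2 −u'' v dx = −[u'(x) v(x)]_0^1/2 + ∫_0^1/2 u'(x) v'(x) dx.
Thus ∫_0^1/2 u'(x) v'(x) dx = ∫_0^1/2 f(x) v(x) dx + [u'(x) v(x)]_0^1/2.
Choose V so that boundary terms are either known or forced to vanish.
u has inhomogeneous Neumann u'(0) = 2, u'(1/2) = -1. [u' v]_0^1/2 = (-1)·v(1/2) − (2)·v(0) = − v(1/2) − 2·v(0). Take V = H^1(0, 1/2); boundary term becomes part of RHS.
Weak formulation: find u (satisfying any essential BC) such that ∫_0^1/2 u'(x) v'(x) dx = ∫_0^1/2 f v dx − v(1/2) − 2·v(0) for all v ∈ V (Neumann data are natural BCs: they enter the RHS as boundary terms).
Substituting f(x) = 6*cos(2*π*x) + 6, the right-hand side is ∫_0^1/2 (6*cos(2*π*x) + 6) v dx − v(1/2) − 2·v(0).
Compatibility check (pure Neumann): taking v ≡ 1 ∈ V gives 0 = ∫_0^1/2 f dx + (-1) − (2), i.e. ∫_0^1/2 f dx must equal u'(0) − u'(1/2) = 3. Indeed ∫_0^1/2 (6*cos(2*π*x) + 6) dx = 3, so the data are compatible. The solution is then unique only up to an additive constant (fix it e.g. by requiring ∫_0^1/2 u dx = 0).


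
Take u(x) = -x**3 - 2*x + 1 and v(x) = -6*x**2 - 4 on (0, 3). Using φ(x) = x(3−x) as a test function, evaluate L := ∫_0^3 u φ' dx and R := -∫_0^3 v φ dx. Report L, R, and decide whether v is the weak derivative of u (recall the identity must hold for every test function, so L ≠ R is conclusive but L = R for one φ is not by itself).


LHS = 909/20, RHS = 909/10. No, v is not the weak derivative of u.

u(x) = -x**3 - 2*x + 1, classical derivative u'(x) = -3*x**2 - 2.
φ(x) = x(3−x), so φ'(x) = 3 - 2*x.
Note φ(0) = φ(3) = 0, so the boundary term u·φ vanishes.
LHS = ∫_0^3 u(x) φ'(x) dx = ∫_0^3 (2*x^4 - 3*x^3 + 4*x^2 - 8*x + 3) dx. Term by term:
  ∫_0^3 2*x^4 dx = 486/5;  ∫_0^3 -3*x^3 dx = -243/4;  ∫_0^3 4*x^2 dx = 36;
  ∫_0^3 -8*x dx = -36;  ∫_0^3 3 dx = 9.
Sum: 486/5 − 243/4 + 36 − 36 + 9 = 909/20.
So LHS = 909/20.
∫_0^3 v(x) φ(x) dx = ∫_0^3 (6*x^4 - 18*x^3 + 4*x^2 - 12*x) dx. Term by term:
  ∫_0^3 6*x^4 dx = 1458/5;  ∫_0^3 -18*x^3 dx = -729/2;  ∫_0^3 4*x^2 dx = 36;
  ∫_0^3 -12*x dx = -54.
Sum: 1458/5 − 729/2 + 36 − 54 = -909/10.
So RHS = -∫_0^3 v(x) φ(x) dx = 909/10.
LHS − RHS = -909/20 ≠ 0, so the identity fails.
(For a valid weak derivative the identity must hold for EVERY test function, in particular this one. The failure shows v is NOT the weak derivative of u.)
Correct weak derivative would be u'(x) = -3*x**2 - 2.


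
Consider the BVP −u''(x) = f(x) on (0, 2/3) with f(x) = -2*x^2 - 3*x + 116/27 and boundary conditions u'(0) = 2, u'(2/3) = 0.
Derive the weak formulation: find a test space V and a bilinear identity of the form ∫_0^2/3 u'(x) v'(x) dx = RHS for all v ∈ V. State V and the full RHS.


V = H^1(0, 2/3) (v unrestricted at boundary; u is determined up to an additive constant); weak form: ∫_0^2/3 u'v' dx = ∫_0^2/3 (-2*x^2 - 3*x + 116/27) v dx − 2·v(0) for all v ∈ V.

Multiply both sides by a test function v and integrate from 0 to 2/3:
  ∫_0^2/3 −u''(x) v(x) dx = ∫_0^2/3 f(x) v(x) dx.
Integrate the LHS by parts once:
  ∫_0^2/3 −u'' v dx = −[u'(x) v(x)]_0^2/3 + ∫_0^2/3 u'(x) v'(x) dx.
Thus ∫_0^2/3 u'(x) v'(x) dx = ∫_0^2/3 f(x) v(x) dx + [u'(x) v(x)]_0^2/3.
Choose V so that boundary terms are either known or forced to vanish.
u has inhomogeneous Neumann u'(0) = 2, u'(2/3) = 0. [u' v]_0^2/3 = (0)·v(2/3) − (2)·v(0) = − 2·v(0). Take V = H^1(0, 2/3); boundary term becomes part of RHS.
Weak formulation: find u (satisfying any essential BC) such that ∫_0^2/3 u'(x) v'(x) dx = ∫_0^2/3 f v dx − 2·v(0) for all v ∈ V (Neumann data are natural BCs: they enter the RHS as boundary terms).
Substituting f(x) = -2*x^2 - 3*x + 116/27, the right-hand side is ∫_0^2/3 (-2*x^2 - 3*x + 116/27) v dx − 2·v(0).
Compatibility check (pure Neumann): taking v ≡ 1 ∈ V gives 0 = ∫_0^2/3 f dx + (0) − (2), i.e. ∫_0^2/3 f dx must equal u'(0) − u'(2/3) = 2. Indeed ∫_0^2/3 (-2*x^2 - 3*x + 116/27) dx = 2, so the data are compatible. The solution is then unique only up to an additive constant (fix it e.g. by requiring ∫_0^2/3 u dx = 0).


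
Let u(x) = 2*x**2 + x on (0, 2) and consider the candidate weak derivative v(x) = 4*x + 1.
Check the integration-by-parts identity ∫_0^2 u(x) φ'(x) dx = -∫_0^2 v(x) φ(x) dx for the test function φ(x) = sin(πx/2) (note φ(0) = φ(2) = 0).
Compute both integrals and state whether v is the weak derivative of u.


LHS = -20/π, RHS = -20/π. Yes, v = u' weakly.

u(x) = 2*x**2 + x, classical derivative u'(x) = 4*x + 1.
φ(x) = sin(πx/2), so φ'(x) = π*cos(π*x/2)/2.
Note φ(0) = φ(2) = 0, so the boundary term u·φ vanishes.
LHS = ∫_0^2 u(x) φ'(x) dx = ∫_0^2 (π*x^2*cos(π*x/2) + π*x*cos(π*x/2)/2) dx. Term by term:
  ∫_0^2 π*x^2*cos(π*x/2) dx = -16/π;  ∫_0^2 π*x*cos(π*x/2)/2 dx = -4/π.
Sum: -16/π − 4/π = -20/π.
So LHS = -20/π.
∫_0^2 v(x) φ(x) dx = ∫_0^2 (4*x*sin(π*x/2) + sin(π*x/2)) dx. Term by term:
  ∫_0^2 4*x*sin(π*x/2) dx = 16/π;  ∫_0^2 sin(π*x/2) dx = 4/π.
Sum: 16/π + 4/π = 20/π.
So RHS = -∫_0^2 v(x) φ(x) dx = -20/π.
LHS = RHS, so the identity holds for this test φ.
Moreover u is smooth here and v(x) = u'(x) = 4*x + 1 pointwise, so the identity holds for every test function. Hence v is the weak derivative of u.


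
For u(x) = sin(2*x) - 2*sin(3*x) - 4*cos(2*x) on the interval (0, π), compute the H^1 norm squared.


||u||_{H^1(0,π)}^2 = 96 + 125*π/2

u'(x) = 8*sin(2*x) + 2*cos(2*x) - 6*cos(3*x).
Expand u² and (u')² and integrate term by term on (0, π), using: for integers n ≥ 1, ∫_0^π sin²(nx) dx = ∫_0^π cos²(nx) dx = π/2; for n ≠ n', ∫_0^π sin(nx)sin(n'x) dx = ∫_0^π cos(nx)cos(n'x) dx = 0; and by product-to-sum, ∫_0^π sin(nx)cos(n'x) dx = ½∫_0^π [sin((n+n')x) + sin((n−n')x)] dx, which is 0 when n+n' is even and 2n/(n²−n'²) when n+n' is odd (it need not vanish on (0, π)).
  u² squared terms: (-4)²·∫cos(2x)² dx = 16·π/2 = 8*π;  (-2)²·∫sin(3x)² dx = 4·π/2 = 2*π;  (1)²·∫sin(2x)² dx = 1·π/2 = π/2.
  u² cross terms: 2·(-4)·(-2)·∫cos(2x)·sin(3x) dx = 16·(6/5) = 96/5;  2·(-4)·(1)·∫cos(2x)·sin(2x) dx = -8·(0) = 0;  2·(-2)·(1)·∫sin(3x)·sin(2x) dx = -4·(0) = 0.
  So ∫_0^π u² dx = 8*π + 2*π + π/2 + 96/5 + 0 + 0 = 96/5 + 21*π/2.
  (u')² squared terms: (-6)²·∫cos(3x)² dx = 36·π/2 = 18*π;  (2)²·∫cos(2x)² dx = 4·π/2 = 2*π;  (8)²·∫sin(2x)² dx = 64·π/2 = 32*π.
  (u')² cross terms: 2·(-6)·(2)·∫cos(3x)·cos(2x) dx = -24·(0) = 0;  2·(-6)·(8)·∫cos(3x)·sin(2x) dx = -96·(-4/5) = 384/5;  2·(2)·(8)·∫cos(2x)·sin(2x) dx = 32·(0) = 0.
  So ∫_0^π (u')² dx = 18*π + 2*π + 32*π + 0 + 384/5 + 0 = 384/5 + 52*π.
||u||_{H^1}^2 = (96/5 + 21*π/2) + (384/5 + 52*π) = 96 + 125*π/2.
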